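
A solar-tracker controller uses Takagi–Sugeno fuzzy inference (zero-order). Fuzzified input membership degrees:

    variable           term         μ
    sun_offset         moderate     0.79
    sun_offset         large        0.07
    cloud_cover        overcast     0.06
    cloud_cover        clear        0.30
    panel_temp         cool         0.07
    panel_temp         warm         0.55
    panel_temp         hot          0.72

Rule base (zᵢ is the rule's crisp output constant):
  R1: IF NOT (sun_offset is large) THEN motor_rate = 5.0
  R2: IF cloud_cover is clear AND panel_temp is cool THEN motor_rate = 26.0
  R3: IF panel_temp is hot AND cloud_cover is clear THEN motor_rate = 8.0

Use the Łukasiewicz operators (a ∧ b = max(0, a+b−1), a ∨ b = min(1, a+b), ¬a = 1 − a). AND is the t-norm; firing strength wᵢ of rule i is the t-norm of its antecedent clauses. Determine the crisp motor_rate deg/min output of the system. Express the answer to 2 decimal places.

R1 (z=5.0): ¬large=1−0.07=0.93 → w = 0.93
R2 (z=26.0): clear=0.30, cool=0.07; AND[max(0, a+b−1)] → w = 0.00
R3 (z=8.0): hot=0.72, clear=0.30; AND[max(0, a+b−1)] → w = 0.02
Weighted average = (0.93·5.0 + 0.00·26.0 + 0.02·8.0) / (0.93 + 0.00 + 0.02)
  = 4.8100 / 0.9500 = 5.06

5.06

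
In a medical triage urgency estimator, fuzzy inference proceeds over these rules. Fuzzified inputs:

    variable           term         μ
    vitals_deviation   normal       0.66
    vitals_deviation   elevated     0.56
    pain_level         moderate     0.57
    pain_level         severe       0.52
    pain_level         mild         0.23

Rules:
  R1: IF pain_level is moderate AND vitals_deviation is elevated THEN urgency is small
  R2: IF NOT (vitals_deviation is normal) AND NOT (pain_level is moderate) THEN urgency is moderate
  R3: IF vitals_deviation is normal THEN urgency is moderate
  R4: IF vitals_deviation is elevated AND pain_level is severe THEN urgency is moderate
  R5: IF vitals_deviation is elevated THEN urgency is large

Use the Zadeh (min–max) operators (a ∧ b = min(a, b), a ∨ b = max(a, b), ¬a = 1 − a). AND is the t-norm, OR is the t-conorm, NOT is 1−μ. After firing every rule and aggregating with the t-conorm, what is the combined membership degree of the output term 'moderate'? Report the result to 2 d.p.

R1: moderate=0.57, elevated=0.56; AND[min(a, b)] → w = 0.56
R2: ¬normal=1−0.66=0.34, ¬moderate=1−0.57=0.43; AND[min(a, b)] → w = 0.34
R3: normal=0.66 → w = 0.66
R4: elevated=0.56, severe=0.52; AND[min(a, b)] → w = 0.52
R5: elevated=0.56 → w = 0.56
Rules with consequent 'moderate': {R2, R3, R4} → strengths 0.34, 0.66, 0.52
Aggregate via t-conorm [max(a, b)]: 0.66

0.66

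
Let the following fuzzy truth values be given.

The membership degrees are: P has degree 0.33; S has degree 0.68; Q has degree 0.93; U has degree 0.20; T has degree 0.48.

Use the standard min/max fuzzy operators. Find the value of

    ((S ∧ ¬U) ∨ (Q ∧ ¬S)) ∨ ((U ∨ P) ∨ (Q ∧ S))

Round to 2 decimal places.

0.68

¬U = 1 − 0.20 = 0.80
S ∧ ¬U = min(a, b) on (0.68, 0.80) = 0.68
¬S = 1 − 0.68 = 0.32
Q ∧ ¬S = min(a, b) on (0.93, 0.32) = 0.32
(S ∧ ¬U) ∨ (Q ∧ ¬S) = max(a, b) on (0.68, 0.32) = 0.68
U ∨ P = max(a, b) on (0.20, 0.33) = 0.33
Q ∧ S = min(a, b) on (0.93, 0.68) = 0.68
(U ∨ P) ∨ (Q ∧ S) = max(a, b) on (0.33, 0.68) = 0.68
((S ∧ ¬U) ∨ (Q ∧ ¬S)) ∨ ((U ∨ P) ∨ (Q ∧ S)) = max(a, b) on (0.68, 0.68) = 0.68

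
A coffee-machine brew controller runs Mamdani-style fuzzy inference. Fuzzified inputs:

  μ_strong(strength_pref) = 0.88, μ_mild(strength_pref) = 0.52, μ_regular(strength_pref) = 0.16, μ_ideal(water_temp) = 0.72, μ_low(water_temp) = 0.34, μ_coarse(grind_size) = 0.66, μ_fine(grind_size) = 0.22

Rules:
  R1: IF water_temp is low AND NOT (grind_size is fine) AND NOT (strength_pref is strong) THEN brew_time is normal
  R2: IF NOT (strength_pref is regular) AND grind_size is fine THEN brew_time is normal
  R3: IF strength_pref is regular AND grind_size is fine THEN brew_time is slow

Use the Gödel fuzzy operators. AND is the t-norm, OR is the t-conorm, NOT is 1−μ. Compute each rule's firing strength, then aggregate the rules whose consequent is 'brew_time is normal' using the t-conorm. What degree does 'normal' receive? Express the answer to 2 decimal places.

0.22

R1: low=0.34, ¬fine=1−0.22=0.78, ¬strong=1−0.88=0.12; AND[min(a, b)] → w = 0.12
R2: ¬regular=1−0.16=0.84, fine=0.22; AND[min(a, b)] → w = 0.22
R3: regular=0.16, fine=0.22; AND[min(a, b)] → w = 0.16
Rules with consequent 'normal': {R1, R2} → strengths 0.12, 0.22
Aggregate via t-conorm [max(a, b)]: 0.22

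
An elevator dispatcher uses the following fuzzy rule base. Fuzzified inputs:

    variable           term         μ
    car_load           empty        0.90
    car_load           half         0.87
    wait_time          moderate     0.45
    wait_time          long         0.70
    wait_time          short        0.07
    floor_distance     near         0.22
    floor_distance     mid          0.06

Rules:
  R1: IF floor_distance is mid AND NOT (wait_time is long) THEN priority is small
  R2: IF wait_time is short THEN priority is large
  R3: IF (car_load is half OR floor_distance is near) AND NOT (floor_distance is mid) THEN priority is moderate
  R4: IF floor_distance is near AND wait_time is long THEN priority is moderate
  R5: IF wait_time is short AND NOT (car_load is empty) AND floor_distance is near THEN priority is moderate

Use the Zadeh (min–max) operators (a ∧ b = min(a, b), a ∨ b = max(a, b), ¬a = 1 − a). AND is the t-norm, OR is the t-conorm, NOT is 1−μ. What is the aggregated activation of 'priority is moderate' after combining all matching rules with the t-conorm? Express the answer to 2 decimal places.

0.87

R1: mid=0.06, ¬long=1−0.70=0.30; AND[min(a, b)] → w = 0.06
R2: short=0.07 → w = 0.07
R3: (half=0.87 OR near=0.22) = 0.87; AND[min(a, b)] with ¬mid=1−0.06=0.94 → w = 0.87
R4: near=0.22, long=0.70; AND[min(a, b)] → w = 0.22
R5: short=0.07, ¬empty=1−0.90=0.10, near=0.22; AND[min(a, b)] → w = 0.07
Rules with consequent 'moderate': {R3, R4, R5} → strengths 0.87, 0.22, 0.07
Aggregate via t-conorm [max(a, b)]: 0.87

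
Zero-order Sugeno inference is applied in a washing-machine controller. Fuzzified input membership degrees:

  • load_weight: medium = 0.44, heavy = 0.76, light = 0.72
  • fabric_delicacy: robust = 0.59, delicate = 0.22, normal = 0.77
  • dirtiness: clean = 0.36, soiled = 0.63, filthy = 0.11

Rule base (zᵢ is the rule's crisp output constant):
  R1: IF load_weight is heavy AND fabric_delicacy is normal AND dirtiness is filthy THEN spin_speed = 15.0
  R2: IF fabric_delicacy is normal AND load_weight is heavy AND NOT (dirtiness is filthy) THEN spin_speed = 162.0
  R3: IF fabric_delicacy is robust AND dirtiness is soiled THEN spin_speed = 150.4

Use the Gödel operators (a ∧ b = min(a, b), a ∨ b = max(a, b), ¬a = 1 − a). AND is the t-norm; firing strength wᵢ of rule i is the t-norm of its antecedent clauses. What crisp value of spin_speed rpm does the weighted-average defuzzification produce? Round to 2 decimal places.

R1 (z=15.0): heavy=0.76, normal=0.77, filthy=0.11; AND[min(a, b)] → w = 0.11
R2 (z=162.0): normal=0.77, heavy=0.76, ¬filthy=1−0.11=0.89; AND[min(a, b)] → w = 0.76
R3 (z=150.4): robust=0.59, soiled=0.63; AND[min(a, b)] → w = 0.59
Weighted average = (0.11·15.0 + 0.76·162.0 + 0.59·150.4) / (0.11 + 0.76 + 0.59)
  = 213.5060 / 1.4600 = 146.24

146.24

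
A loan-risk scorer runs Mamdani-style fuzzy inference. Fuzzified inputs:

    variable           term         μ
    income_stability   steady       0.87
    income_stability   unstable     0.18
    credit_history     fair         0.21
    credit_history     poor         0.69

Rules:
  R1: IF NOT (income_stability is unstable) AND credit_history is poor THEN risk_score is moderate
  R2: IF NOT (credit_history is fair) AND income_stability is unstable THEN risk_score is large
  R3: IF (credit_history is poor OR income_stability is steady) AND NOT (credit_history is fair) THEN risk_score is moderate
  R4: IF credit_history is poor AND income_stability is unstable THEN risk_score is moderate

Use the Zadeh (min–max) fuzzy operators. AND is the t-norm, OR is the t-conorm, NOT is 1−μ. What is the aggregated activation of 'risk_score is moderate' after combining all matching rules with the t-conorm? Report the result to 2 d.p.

0.79

R1: ¬unstable=1−0.18=0.82, poor=0.69; AND[min(a, b)] → w = 0.69
R2: ¬fair=1−0.21=0.79, unstable=0.18; AND[min(a, b)] → w = 0.18
R3: (poor=0.69 OR steady=0.87) = 0.87; AND[min(a, b)] with ¬fair=1−0.21=0.79 → w = 0.79
R4: poor=0.69, unstable=0.18; AND[min(a, b)] → w = 0.18
Rules with consequent 'moderate': {R1, R3, R4} → strengths 0.69, 0.79, 0.18
Aggregate via t-conorm [max(a, b)]: 0.79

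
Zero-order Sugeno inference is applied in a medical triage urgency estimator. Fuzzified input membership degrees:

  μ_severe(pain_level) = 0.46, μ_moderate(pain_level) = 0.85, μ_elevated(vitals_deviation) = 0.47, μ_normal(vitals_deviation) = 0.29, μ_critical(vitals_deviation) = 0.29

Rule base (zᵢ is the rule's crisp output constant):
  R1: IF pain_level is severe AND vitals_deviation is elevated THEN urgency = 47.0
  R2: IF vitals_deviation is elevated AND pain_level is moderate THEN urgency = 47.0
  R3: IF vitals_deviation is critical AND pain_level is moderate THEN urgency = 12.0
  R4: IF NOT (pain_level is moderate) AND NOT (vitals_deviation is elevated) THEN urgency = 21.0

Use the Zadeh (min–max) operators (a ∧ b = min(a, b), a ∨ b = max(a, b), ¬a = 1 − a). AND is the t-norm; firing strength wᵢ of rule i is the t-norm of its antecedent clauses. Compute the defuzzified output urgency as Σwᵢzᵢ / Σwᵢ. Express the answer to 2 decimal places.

36.74

R1 (z=47.0): severe=0.46, elevated=0.47; AND[min(a, b)] → w = 0.46
R2 (z=47.0): elevated=0.47, moderate=0.85; AND[min(a, b)] → w = 0.47
R3 (z=12.0): critical=0.29, moderate=0.85; AND[min(a, b)] → w = 0.29
R4 (z=21.0): ¬moderate=1−0.85=0.15, ¬elevated=1−0.47=0.53; AND[min(a, b)] → w = 0.15
Weighted average = (0.46·47.0 + 0.47·47.0 + 0.29·12.0 + 0.15·21.0) / (0.46 + 0.47 + 0.29 + 0.15)
  = 50.3400 / 1.3700 = 36.74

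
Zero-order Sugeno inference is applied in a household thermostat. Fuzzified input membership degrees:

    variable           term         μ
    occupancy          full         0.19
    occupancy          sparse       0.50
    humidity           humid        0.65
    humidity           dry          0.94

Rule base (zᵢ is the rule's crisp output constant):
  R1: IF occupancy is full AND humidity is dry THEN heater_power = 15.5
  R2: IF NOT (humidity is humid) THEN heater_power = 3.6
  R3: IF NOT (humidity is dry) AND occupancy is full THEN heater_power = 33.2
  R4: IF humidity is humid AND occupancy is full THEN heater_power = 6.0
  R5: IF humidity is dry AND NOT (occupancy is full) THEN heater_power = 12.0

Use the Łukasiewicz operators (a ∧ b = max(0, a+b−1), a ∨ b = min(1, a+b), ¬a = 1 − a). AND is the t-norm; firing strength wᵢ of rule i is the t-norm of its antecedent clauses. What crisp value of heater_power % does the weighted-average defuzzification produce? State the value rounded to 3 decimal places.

9.980

R1 (z=15.5): full=0.19, dry=0.94; AND[max(0, a+b−1)] → w = 0.13
R2 (z=3.6): ¬humid=1−0.65=0.35 → w = 0.35
R3 (z=33.2): ¬dry=1−0.94=0.06, full=0.19; AND[max(0, a+b−1)] → w = 0.00
R4 (z=6.0): humid=0.65, full=0.19; AND[max(0, a+b−1)] → w = 0.00
R5 (z=12.0): dry=0.94, ¬full=1−0.19=0.81; AND[max(0, a+b−1)] → w = 0.75
Weighted average = (0.13·15.5 + 0.35·3.6 + 0.00·33.2 + 0.00·6.0 + 0.75·12.0) / (0.13 + 0.35 + 0.00 + 0.00 + 0.75)
  = 12.2750 / 1.2300 = 9.980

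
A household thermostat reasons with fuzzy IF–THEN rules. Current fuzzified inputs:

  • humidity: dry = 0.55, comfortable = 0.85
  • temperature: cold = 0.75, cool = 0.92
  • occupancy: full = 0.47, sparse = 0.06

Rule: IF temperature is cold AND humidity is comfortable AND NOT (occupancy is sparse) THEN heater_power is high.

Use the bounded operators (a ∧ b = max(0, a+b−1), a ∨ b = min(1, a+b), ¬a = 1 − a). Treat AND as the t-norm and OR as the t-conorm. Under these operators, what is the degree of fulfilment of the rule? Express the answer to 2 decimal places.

firing strength: cold=0.75, comfortable=0.85, ¬sparse=1−0.06=0.94; AND[max(0, a+b−1)] → w = 0.54

0.54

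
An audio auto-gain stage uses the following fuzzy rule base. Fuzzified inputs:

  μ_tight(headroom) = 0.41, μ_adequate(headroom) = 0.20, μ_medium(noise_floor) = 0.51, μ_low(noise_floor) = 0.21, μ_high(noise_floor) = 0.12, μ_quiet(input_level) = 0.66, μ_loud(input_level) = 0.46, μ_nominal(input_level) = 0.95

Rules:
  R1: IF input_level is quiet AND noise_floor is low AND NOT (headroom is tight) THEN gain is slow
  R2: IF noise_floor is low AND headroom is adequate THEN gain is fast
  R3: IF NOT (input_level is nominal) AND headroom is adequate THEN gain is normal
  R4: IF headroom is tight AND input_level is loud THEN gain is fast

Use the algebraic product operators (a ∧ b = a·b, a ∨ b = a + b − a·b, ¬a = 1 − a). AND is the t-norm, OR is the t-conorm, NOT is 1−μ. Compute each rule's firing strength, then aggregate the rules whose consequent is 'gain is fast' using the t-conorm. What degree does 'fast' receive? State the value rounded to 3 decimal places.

R1: quiet=0.66, low=0.21, ¬tight=1−0.41=0.59; AND[a·b] → w = 0.0818
R2: low=0.21, adequate=0.20; AND[a·b] → w = 0.0420
R3: ¬nominal=1−0.95=0.05, adequate=0.20; AND[a·b] → w = 0.0100
R4: tight=0.41, loud=0.46; AND[a·b] → w = 0.1886
Rules with consequent 'fast': {R2, R4} → strengths 0.0420, 0.1886
Aggregate via t-conorm [a + b − a·b]: 0.2227

0.223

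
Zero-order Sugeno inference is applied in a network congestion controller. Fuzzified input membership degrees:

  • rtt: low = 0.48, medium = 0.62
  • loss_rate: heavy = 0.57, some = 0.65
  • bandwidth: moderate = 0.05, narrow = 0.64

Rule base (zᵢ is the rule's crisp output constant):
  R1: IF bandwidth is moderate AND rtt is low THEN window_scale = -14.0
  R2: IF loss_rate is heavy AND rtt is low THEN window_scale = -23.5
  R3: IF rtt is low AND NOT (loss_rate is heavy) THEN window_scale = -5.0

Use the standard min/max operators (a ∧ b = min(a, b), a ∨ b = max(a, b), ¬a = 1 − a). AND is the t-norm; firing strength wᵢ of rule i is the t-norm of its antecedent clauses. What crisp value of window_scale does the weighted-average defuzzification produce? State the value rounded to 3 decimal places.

-14.719

R1 (z=-14.0): moderate=0.05, low=0.48; AND[min(a, b)] → w = 0.05
R2 (z=-23.5): heavy=0.57, low=0.48; AND[min(a, b)] → w = 0.48
R3 (z=-5.0): low=0.48, ¬heavy=1−0.57=0.43; AND[min(a, b)] → w = 0.43
Weighted average = (0.05·-14.0 + 0.48·-23.5 + 0.43·-5.0) / (0.05 + 0.48 + 0.43)
  = -14.1300 / 0.9600 = -14.719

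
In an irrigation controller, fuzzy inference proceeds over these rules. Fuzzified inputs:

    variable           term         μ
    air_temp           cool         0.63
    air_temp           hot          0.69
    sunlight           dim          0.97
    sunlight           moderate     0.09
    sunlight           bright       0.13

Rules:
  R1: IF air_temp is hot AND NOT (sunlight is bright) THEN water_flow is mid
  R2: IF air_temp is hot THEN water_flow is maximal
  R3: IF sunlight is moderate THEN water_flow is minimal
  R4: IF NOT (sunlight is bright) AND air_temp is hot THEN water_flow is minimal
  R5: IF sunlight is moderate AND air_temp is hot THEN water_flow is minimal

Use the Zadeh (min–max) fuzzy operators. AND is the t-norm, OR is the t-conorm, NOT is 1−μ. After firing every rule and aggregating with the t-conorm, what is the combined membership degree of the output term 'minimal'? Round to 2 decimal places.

R1: hot=0.69, ¬bright=1−0.13=0.87; AND[min(a, b)] → w = 0.69
R2: hot=0.69 → w = 0.69
R3: moderate=0.09 → w = 0.09
R4: ¬bright=1−0.13=0.87, hot=0.69; AND[min(a, b)] → w = 0.69
R5: moderate=0.09, hot=0.69; AND[min(a, b)] → w = 0.09
Rules with consequent 'minimal': {R3, R4, R5} → strengths 0.09, 0.69, 0.09
Aggregate via t-conorm [max(a, b)]: 0.69

0.69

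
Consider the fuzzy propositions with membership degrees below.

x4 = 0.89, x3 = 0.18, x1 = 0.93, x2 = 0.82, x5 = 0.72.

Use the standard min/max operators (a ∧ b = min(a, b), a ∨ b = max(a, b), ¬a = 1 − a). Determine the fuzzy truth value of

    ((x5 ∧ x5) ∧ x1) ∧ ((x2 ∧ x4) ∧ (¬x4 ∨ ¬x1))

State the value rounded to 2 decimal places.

x5 ∧ x5 = min(a, b) on (0.72, 0.72) = 0.72
(x5 ∧ x5) ∧ x1 = min(a, b) on (0.72, 0.93) = 0.72
x2 ∧ x4 = min(a, b) on (0.82, 0.89) = 0.82
¬x4 = 1 − 0.89 = 0.11
¬x1 = 1 − 0.93 = 0.07
¬x4 ∨ ¬x1 = max(a, b) on (0.11, 0.07) = 0.11
(x2 ∧ x4) ∧ (¬x4 ∨ ¬x1) = min(a, b) on (0.82, 0.11) = 0.11
((x5 ∧ x5) ∧ x1) ∧ ((x2 ∧ x4) ∧ (¬x4 ∨ ¬x1)) = min(a, b) on (0.72, 0.11) = 0.11

0.11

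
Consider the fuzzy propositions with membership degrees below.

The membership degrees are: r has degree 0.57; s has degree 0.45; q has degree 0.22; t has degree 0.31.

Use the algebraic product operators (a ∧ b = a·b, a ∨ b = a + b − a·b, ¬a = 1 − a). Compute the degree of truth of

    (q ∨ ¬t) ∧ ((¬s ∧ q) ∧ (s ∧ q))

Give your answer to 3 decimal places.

0.009

¬t = 1 − 0.3100 = 0.6900
q ∨ ¬t = a + b − a·b on (0.2200, 0.6900) = 0.7582
¬s = 1 − 0.4500 = 0.5500
¬s ∧ q = a·b on (0.5500, 0.2200) = 0.1210
s ∧ q = a·b on (0.4500, 0.2200) = 0.0990
(¬s ∧ q) ∧ (s ∧ q) = a·b on (0.1210, 0.0990) = 0.0120
(q ∨ ¬t) ∧ ((¬s ∧ q) ∧ (s ∧ q)) = a·b on (0.7582, 0.0120) = 0.0091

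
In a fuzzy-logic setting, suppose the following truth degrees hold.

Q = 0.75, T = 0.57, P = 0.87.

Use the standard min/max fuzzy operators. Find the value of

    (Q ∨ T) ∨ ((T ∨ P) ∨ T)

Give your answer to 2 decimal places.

0.87

Q ∨ T = max(a, b) on (0.75, 0.57) = 0.75
T ∨ P = max(a, b) on (0.57, 0.87) = 0.87
(T ∨ P) ∨ T = max(a, b) on (0.87, 0.57) = 0.87
(Q ∨ T) ∨ ((T ∨ P) ∨ T) = max(a, b) on (0.75, 0.87) = 0.87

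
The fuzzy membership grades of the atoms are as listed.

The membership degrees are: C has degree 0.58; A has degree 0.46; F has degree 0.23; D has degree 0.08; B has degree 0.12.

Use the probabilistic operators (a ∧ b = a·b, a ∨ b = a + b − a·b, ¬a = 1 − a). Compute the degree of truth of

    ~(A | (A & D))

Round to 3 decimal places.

0.520

A & D = a·b on (0.4600, 0.0800) = 0.0368
A | (A & D) = a + b − a·b on (0.4600, 0.0368) = 0.4799
~(A | (A & D)) = 1 − 0.4799 = 0.5201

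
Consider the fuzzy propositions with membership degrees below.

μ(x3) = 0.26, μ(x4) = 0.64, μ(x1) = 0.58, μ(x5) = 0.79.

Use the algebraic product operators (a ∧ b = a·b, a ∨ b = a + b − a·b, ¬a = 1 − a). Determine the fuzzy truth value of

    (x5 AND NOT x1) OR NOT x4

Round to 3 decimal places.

NOT x1 = 1 − 0.5800 = 0.4200
x5 AND NOT x1 = a·b on (0.7900, 0.4200) = 0.3318
NOT x4 = 1 − 0.6400 = 0.3600
(x5 AND NOT x1) OR NOT x4 = a + b − a·b on (0.3318, 0.3600) = 0.5724

0.572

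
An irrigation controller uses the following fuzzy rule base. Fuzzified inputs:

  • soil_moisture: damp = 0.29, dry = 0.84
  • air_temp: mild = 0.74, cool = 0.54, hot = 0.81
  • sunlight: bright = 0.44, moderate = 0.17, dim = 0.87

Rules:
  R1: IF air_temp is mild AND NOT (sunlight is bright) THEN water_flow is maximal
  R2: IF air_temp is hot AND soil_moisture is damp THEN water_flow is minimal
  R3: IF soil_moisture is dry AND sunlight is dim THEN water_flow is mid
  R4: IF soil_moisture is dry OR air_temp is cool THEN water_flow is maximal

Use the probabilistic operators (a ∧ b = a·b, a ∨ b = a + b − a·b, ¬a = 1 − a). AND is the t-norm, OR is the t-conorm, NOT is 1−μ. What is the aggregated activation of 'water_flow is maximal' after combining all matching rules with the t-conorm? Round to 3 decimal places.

0.957

R1: mild=0.74, ¬bright=1−0.44=0.56; AND[a·b] → w = 0.4144
R2: hot=0.81, damp=0.29; AND[a·b] → w = 0.2349
R3: dry=0.84, dim=0.87; AND[a·b] → w = 0.7308
R4: dry=0.84, cool=0.54; OR[a + b − a·b] → w = 0.9264
Rules with consequent 'maximal': {R1, R4} → strengths 0.4144, 0.9264
Aggregate via t-conorm [a + b − a·b]: 0.9569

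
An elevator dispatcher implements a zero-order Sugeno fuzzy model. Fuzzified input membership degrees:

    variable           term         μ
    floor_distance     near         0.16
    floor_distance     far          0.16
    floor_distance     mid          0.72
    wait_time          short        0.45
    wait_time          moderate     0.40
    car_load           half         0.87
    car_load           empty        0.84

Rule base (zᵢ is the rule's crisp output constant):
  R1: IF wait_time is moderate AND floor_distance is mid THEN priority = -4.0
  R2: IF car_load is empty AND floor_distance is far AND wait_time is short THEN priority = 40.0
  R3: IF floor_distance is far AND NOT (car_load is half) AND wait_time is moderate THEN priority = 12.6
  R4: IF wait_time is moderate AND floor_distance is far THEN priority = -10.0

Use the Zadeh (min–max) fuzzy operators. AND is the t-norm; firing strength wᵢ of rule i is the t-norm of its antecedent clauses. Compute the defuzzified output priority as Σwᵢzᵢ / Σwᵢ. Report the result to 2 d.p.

5.69

R1 (z=-4.0): moderate=0.40, mid=0.72; AND[min(a, b)] → w = 0.40
R2 (z=40.0): empty=0.84, far=0.16, short=0.45; AND[min(a, b)] → w = 0.16
R3 (z=12.6): far=0.16, ¬half=1−0.87=0.13, moderate=0.40; AND[min(a, b)] → w = 0.13
R4 (z=-10.0): moderate=0.40, far=0.16; AND[min(a, b)] → w = 0.16
Weighted average = (0.40·-4.0 + 0.16·40.0 + 0.13·12.6 + 0.16·-10.0) / (0.40 + 0.16 + 0.13 + 0.16)
  = 4.8380 / 0.8500 = 5.69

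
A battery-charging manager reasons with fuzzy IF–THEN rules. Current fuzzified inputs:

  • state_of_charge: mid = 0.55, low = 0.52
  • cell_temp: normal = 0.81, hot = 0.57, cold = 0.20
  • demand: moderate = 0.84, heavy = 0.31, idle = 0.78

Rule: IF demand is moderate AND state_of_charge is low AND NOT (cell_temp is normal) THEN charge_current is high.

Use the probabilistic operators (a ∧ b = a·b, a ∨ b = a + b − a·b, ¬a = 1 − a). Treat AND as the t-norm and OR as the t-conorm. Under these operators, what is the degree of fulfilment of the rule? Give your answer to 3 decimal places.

firing strength: moderate=0.84, low=0.52, ¬normal=1−0.81=0.19; AND[a·b] → w = 0.0830

0.083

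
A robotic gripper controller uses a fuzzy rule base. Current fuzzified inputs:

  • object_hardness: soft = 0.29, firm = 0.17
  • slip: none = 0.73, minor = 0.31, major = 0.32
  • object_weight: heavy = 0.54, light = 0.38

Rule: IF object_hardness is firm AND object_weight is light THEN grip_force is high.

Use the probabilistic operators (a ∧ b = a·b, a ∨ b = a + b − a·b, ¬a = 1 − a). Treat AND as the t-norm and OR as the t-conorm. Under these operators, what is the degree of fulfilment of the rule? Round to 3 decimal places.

firing strength: firm=0.17, light=0.38; AND[a·b] → w = 0.0646

0.065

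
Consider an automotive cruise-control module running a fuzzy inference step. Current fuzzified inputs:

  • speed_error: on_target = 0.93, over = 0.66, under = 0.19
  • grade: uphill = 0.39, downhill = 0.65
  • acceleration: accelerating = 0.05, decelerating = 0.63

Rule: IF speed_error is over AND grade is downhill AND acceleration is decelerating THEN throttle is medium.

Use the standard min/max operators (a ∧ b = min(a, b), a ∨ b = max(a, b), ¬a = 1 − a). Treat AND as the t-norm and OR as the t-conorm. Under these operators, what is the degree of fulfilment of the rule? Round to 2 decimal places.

firing strength: over=0.66, downhill=0.65, decelerating=0.63; AND[min(a, b)] → w = 0.63

0.63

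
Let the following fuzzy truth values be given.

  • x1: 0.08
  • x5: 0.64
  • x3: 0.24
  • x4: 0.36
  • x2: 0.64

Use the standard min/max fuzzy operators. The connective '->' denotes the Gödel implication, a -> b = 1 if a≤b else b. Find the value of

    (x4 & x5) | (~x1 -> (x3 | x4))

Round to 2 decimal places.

0.36

x4 & x5 = min(a, b) on (0.36, 0.64) = 0.36
~x1 = 1 − 0.08 = 0.92
x3 | x4 = max(a, b) on (0.24, 0.36) = 0.36
~x1 -> (x3 | x4)  [Gödel: 1 if a≤b else b] with a=0.92, b=0.36 → 0.36
(x4 & x5) | (~x1 -> (x3 | x4)) = max(a, b) on (0.36, 0.36) = 0.36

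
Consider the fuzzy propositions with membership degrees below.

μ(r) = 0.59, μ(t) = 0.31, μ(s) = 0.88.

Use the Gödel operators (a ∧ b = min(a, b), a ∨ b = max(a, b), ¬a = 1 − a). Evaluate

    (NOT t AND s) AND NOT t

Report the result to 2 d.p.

0.69

NOT t = 1 − 0.31 = 0.69
NOT t AND s = min(a, b) on (0.69, 0.88) = 0.69
NOT t = 1 − 0.31 = 0.69
(NOT t AND s) AND NOT t = min(a, b) on (0.69, 0.69) = 0.69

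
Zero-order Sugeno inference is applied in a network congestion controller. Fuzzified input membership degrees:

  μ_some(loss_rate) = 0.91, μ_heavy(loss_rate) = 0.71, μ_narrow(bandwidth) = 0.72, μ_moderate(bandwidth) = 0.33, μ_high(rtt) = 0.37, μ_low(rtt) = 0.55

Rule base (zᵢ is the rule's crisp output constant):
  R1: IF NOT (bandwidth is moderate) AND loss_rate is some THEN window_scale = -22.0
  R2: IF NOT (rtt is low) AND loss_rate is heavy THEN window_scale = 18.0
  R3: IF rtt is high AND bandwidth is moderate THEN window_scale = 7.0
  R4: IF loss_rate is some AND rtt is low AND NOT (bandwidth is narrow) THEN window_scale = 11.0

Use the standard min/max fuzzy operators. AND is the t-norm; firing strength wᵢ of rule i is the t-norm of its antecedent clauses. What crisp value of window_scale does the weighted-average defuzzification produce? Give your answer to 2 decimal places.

R1 (z=-22.0): ¬moderate=1−0.33=0.67, some=0.91; AND[min(a, b)] → w = 0.67
R2 (z=18.0): ¬low=1−0.55=0.45, heavy=0.71; AND[min(a, b)] → w = 0.45
R3 (z=7.0): high=0.37, moderate=0.33; AND[min(a, b)] → w = 0.33
R4 (z=11.0): some=0.91, low=0.55, ¬narrow=1−0.72=0.28; AND[min(a, b)] → w = 0.28
Weighted average = (0.67·-22.0 + 0.45·18.0 + 0.33·7.0 + 0.28·11.0) / (0.67 + 0.45 + 0.33 + 0.28)
  = -1.2500 / 1.7300 = -0.72

-0.72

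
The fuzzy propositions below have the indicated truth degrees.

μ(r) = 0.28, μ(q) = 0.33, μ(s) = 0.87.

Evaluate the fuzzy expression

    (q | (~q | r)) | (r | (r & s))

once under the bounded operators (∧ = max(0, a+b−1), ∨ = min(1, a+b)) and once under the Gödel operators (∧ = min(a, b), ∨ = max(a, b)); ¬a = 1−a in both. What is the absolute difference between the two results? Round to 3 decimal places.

0.330

Under bounded:
  ~q = 1 − 0.33 = 0.67
  ~q | r = min(1, a+b) on (0.67, 0.28) = 0.95
  q | (~q | r) = min(1, a+b) on (0.33, 0.95) = 1.00
  r & s = max(0, a+b−1) on (0.28, 0.87) = 0.15
  r | (r & s) = min(1, a+b) on (0.28, 0.15) = 0.43
  (q | (~q | r)) | (r | (r & s)) = min(1, a+b) on (1.00, 0.43) = 1.00
  → value = 1.0000
Under Gödel:
  ~q = 1 − 0.33 = 0.67
  ~q | r = max(a, b) on (0.67, 0.28) = 0.67
  q | (~q | r) = max(a, b) on (0.33, 0.67) = 0.67
  r & s = min(a, b) on (0.28, 0.87) = 0.28
  r | (r & s) = max(a, b) on (0.28, 0.28) = 0.28
  (q | (~q | r)) | (r | (r & s)) = max(a, b) on (0.67, 0.28) = 0.67
  → value = 0.6700
|1.0000 − 0.6700| = 0.330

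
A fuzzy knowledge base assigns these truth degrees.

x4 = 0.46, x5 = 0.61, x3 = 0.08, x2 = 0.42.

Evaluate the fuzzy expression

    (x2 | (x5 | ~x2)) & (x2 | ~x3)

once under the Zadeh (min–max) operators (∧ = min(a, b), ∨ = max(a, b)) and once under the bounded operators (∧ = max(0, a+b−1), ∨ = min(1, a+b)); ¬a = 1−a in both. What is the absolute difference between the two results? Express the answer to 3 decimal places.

0.390

Under Zadeh (min–max):
  ~x2 = 1 − 0.42 = 0.58
  x5 | ~x2 = max(a, b) on (0.61, 0.58) = 0.61
  x2 | (x5 | ~x2) = max(a, b) on (0.42, 0.61) = 0.61
  ~x3 = 1 − 0.08 = 0.92
  x2 | ~x3 = max(a, b) on (0.42, 0.92) = 0.92
  (x2 | (x5 | ~x2)) & (x2 | ~x3) = min(a, b) on (0.61, 0.92) = 0.61
  → value = 0.6100
Under bounded:
  ~x2 = 1 − 0.42 = 0.58
  x5 | ~x2 = min(1, a+b) on (0.61, 0.58) = 1.00
  x2 | (x5 | ~x2) = min(1, a+b) on (0.42, 1.00) = 1.00
  ~x3 = 1 − 0.08 = 0.92
  x2 | ~x3 = min(1, a+b) on (0.42, 0.92) = 1.00
  (x2 | (x5 | ~x2)) & (x2 | ~x3) = max(0, a+b−1) on (1.00, 1.00) = 1.00
  → value = 1.0000
|0.6100 − 1.0000| = 0.390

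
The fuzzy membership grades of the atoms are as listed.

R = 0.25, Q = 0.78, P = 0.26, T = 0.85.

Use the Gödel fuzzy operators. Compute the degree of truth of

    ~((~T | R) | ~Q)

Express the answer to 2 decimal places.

~T = 1 − 0.85 = 0.15
~T | R = max(a, b) on (0.15, 0.25) = 0.25
~Q = 1 − 0.78 = 0.22
(~T | R) | ~Q = max(a, b) on (0.25, 0.22) = 0.25
~((~T | R) | ~Q) = 1 − 0.25 = 0.75

0.75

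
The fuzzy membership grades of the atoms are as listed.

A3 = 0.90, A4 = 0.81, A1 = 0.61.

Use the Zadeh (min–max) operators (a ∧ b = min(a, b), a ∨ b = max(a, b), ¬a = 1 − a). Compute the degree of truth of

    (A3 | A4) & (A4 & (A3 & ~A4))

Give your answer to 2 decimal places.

A3 | A4 = max(a, b) on (0.90, 0.81) = 0.90
~A4 = 1 − 0.81 = 0.19
A3 & ~A4 = min(a, b) on (0.90, 0.19) = 0.19
A4 & (A3 & ~A4) = min(a, b) on (0.81, 0.19) = 0.19
(A3 | A4) & (A4 & (A3 & ~A4)) = min(a, b) on (0.90, 0.19) = 0.19

0.19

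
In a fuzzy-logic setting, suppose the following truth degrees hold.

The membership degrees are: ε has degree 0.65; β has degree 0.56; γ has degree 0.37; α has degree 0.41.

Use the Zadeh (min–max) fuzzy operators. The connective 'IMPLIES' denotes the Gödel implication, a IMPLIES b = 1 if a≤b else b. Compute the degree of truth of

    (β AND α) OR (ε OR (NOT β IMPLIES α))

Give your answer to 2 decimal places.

β AND α = min(a, b) on (0.56, 0.41) = 0.41
NOT β = 1 − 0.56 = 0.44
NOT β IMPLIES α  [Gödel: 1 if a≤b else b] with a=0.44, b=0.41 → 0.41
ε OR (NOT β IMPLIES α) = max(a, b) on (0.65, 0.41) = 0.65
(β AND α) OR (ε OR (NOT β IMPLIES α)) = max(a, b) on (0.41, 0.65) = 0.65

0.65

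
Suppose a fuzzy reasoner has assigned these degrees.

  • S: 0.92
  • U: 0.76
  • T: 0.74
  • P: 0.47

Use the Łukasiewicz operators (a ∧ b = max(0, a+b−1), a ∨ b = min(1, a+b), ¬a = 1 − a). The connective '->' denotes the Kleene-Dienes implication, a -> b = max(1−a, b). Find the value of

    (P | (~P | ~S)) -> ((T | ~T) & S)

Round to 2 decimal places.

~P = 1 − 0.47 = 0.53
~S = 1 − 0.92 = 0.08
~P | ~S = min(1, a+b) on (0.53, 0.08) = 0.61
P | (~P | ~S) = min(1, a+b) on (0.47, 0.61) = 1.00
~T = 1 − 0.74 = 0.26
T | ~T = min(1, a+b) on (0.74, 0.26) = 1.00
(T | ~T) & S = max(0, a+b−1) on (1.00, 0.92) = 0.92
(P | (~P | ~S)) -> ((T | ~T) & S)  [Kleene-Dienes: max(1−a, b)] with a=1.00, b=0.92 → 0.92

0.92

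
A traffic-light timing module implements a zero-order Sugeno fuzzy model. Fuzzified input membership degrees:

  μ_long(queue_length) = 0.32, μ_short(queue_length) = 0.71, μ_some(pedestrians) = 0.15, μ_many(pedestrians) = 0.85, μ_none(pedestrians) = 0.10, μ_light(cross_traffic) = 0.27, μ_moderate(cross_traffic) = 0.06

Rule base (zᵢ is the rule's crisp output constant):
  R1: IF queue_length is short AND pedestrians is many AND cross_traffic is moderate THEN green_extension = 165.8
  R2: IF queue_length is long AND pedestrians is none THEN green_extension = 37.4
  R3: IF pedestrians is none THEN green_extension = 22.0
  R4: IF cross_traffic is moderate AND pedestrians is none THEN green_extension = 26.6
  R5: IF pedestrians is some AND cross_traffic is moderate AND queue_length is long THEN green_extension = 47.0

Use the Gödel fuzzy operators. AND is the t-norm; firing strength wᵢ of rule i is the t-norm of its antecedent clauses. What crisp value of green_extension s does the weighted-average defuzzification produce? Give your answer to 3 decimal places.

R1 (z=165.8): short=0.71, many=0.85, moderate=0.06; AND[min(a, b)] → w = 0.06
R2 (z=37.4): long=0.32, none=0.10; AND[min(a, b)] → w = 0.10
R3 (z=22.0): none=0.10 → w = 0.10
R4 (z=26.6): moderate=0.06, none=0.10; AND[min(a, b)] → w = 0.06
R5 (z=47.0): some=0.15, moderate=0.06, long=0.32; AND[min(a, b)] → w = 0.06
Weighted average = (0.06·165.8 + 0.10·37.4 + 0.10·22.0 + 0.06·26.6 + 0.06·47.0) / (0.06 + 0.10 + 0.10 + 0.06 + 0.06)
  = 20.3040 / 0.3800 = 53.432

53.432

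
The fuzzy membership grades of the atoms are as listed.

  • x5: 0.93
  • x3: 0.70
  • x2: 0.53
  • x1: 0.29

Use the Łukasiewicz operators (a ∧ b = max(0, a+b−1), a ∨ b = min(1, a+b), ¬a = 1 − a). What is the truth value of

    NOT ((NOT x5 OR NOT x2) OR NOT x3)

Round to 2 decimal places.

NOT x5 = 1 − 0.93 = 0.07
NOT x2 = 1 − 0.53 = 0.47
NOT x5 OR NOT x2 = min(1, a+b) on (0.07, 0.47) = 0.54
NOT x3 = 1 − 0.70 = 0.30
(NOT x5 OR NOT x2) OR NOT x3 = min(1, a+b) on (0.54, 0.30) = 0.84
NOT ((NOT x5 OR NOT x2) OR NOT x3) = 1 − 0.84 = 0.16

0.16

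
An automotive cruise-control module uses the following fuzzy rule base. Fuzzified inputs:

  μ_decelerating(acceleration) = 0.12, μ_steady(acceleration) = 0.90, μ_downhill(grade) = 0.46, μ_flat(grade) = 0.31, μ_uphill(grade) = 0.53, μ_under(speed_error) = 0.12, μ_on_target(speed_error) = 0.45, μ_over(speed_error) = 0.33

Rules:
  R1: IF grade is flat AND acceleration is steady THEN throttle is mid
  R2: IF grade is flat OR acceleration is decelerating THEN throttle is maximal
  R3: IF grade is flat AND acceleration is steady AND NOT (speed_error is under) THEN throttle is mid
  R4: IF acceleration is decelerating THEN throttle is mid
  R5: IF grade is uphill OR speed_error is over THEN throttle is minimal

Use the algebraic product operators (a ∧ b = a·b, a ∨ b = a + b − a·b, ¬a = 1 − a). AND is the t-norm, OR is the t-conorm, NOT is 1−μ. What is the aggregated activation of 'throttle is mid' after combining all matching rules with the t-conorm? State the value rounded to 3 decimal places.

R1: flat=0.31, steady=0.90; AND[a·b] → w = 0.2790
R2: flat=0.31, decelerating=0.12; OR[a + b − a·b] → w = 0.3928
R3: flat=0.31, steady=0.90, ¬under=1−0.12=0.88; AND[a·b] → w = 0.2455
R4: decelerating=0.12 → w = 0.1200
R5: uphill=0.53, over=0.33; OR[a + b − a·b] → w = 0.6851
Rules with consequent 'mid': {R1, R3, R4} → strengths 0.2790, 0.2455, 0.1200
Aggregate via t-conorm [a + b − a·b]: 0.5213

0.521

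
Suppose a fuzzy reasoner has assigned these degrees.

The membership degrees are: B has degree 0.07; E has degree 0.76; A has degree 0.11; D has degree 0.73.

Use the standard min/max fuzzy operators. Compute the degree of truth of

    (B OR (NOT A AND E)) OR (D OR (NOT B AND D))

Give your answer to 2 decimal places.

0.76

NOT A = 1 − 0.11 = 0.89
NOT A AND E = min(a, b) on (0.89, 0.76) = 0.76
B OR (NOT A AND E) = max(a, b) on (0.07, 0.76) = 0.76
NOT B = 1 − 0.07 = 0.93
NOT B AND D = min(a, b) on (0.93, 0.73) = 0.73
D OR (NOT B AND D) = max(a, b) on (0.73, 0.73) = 0.73
(B OR (NOT A AND E)) OR (D OR (NOT B AND D)) = max(a, b) on (0.76, 0.73) = 0.76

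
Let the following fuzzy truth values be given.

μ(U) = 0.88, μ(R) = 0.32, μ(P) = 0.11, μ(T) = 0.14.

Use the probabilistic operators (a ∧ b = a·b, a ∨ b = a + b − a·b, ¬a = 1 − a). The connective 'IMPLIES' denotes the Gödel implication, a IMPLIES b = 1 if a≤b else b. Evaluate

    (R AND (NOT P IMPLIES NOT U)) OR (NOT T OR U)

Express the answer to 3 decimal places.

0.984

NOT P = 1 − 0.1100 = 0.8900
NOT U = 1 − 0.8800 = 0.1200
NOT P IMPLIES NOT U  [Gödel: 1 if a≤b else b] with a=0.8900, b=0.1200 → 0.1200
R AND (NOT P IMPLIES NOT U) = a·b on (0.3200, 0.1200) = 0.0384
NOT T = 1 − 0.1400 = 0.8600
NOT T OR U = a + b − a·b on (0.8600, 0.8800) = 0.9832
(R AND (NOT P IMPLIES NOT U)) OR (NOT T OR U) = a + b − a·b on (0.0384, 0.9832) = 0.9838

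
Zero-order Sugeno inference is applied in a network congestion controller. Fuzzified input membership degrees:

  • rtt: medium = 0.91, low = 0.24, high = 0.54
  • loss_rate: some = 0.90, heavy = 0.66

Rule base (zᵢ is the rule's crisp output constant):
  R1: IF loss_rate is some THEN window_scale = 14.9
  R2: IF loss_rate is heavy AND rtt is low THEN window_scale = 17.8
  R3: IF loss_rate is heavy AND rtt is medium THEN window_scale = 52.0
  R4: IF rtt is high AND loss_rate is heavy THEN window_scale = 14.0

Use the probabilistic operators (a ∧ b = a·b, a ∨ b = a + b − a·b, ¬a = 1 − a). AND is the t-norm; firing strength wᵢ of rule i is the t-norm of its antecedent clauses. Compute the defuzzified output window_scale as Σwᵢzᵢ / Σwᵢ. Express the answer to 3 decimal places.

R1 (z=14.9): some=0.90 → w = 0.9000
R2 (z=17.8): heavy=0.66, low=0.24; AND[a·b] → w = 0.1584
R3 (z=52.0): heavy=0.66, medium=0.91; AND[a·b] → w = 0.6006
R4 (z=14.0): high=0.54, heavy=0.66; AND[a·b] → w = 0.3564
Weighted average = (0.9000·14.9 + 0.1584·17.8 + 0.6006·52.0 + 0.3564·14.0) / (0.9000 + 0.1584 + 0.6006 + 0.3564)
  = 52.4503 / 2.0154 = 26.025

26.025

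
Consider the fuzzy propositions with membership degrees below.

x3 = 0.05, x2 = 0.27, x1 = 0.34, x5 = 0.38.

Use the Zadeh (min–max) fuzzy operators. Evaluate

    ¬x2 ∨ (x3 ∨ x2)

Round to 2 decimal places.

0.73

¬x2 = 1 − 0.27 = 0.73
x3 ∨ x2 = max(a, b) on (0.05, 0.27) = 0.27
¬x2 ∨ (x3 ∨ x2) = max(a, b) on (0.73, 0.27) = 0.73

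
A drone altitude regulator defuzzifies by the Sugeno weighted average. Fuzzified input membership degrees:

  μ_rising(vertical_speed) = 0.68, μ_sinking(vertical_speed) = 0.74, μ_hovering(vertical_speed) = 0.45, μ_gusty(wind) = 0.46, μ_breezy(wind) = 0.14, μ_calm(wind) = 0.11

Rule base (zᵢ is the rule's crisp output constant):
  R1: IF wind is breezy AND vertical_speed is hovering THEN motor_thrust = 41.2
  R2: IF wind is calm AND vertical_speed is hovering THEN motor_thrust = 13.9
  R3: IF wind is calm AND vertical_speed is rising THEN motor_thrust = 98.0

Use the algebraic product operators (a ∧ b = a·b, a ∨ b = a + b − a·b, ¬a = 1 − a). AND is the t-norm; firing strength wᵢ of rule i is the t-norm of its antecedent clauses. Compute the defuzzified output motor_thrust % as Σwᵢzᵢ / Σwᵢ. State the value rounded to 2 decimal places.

56.67

R1 (z=41.2): breezy=0.14, hovering=0.45; AND[a·b] → w = 0.0630
R2 (z=13.9): calm=0.11, hovering=0.45; AND[a·b] → w = 0.0495
R3 (z=98.0): calm=0.11, rising=0.68; AND[a·b] → w = 0.0748
Weighted average = (0.0630·41.2 + 0.0495·13.9 + 0.0748·98.0) / (0.0630 + 0.0495 + 0.0748)
  = 10.6141 / 0.1873 = 56.67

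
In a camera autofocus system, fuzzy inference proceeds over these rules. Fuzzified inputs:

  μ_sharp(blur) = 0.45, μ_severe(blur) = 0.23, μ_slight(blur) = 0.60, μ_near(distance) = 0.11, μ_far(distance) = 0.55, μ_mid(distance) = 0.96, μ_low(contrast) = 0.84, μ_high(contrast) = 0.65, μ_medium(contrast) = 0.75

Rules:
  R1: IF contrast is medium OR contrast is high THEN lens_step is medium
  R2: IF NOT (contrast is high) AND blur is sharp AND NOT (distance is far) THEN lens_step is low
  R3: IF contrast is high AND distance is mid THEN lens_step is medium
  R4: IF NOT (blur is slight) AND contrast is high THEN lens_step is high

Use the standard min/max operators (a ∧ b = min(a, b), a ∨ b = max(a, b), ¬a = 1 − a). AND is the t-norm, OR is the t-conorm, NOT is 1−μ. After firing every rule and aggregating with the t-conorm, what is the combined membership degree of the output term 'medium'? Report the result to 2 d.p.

0.75

R1: medium=0.75, high=0.65; OR[max(a, b)] → w = 0.75
R2: ¬high=1−0.65=0.35, sharp=0.45, ¬far=1−0.55=0.45; AND[min(a, b)] → w = 0.35
R3: high=0.65, mid=0.96; AND[min(a, b)] → w = 0.65
R4: ¬slight=1−0.60=0.40, high=0.65; AND[min(a, b)] → w = 0.40
Rules with consequent 'medium': {R1, R3} → strengths 0.75, 0.65
Aggregate via t-conorm [max(a, b)]: 0.75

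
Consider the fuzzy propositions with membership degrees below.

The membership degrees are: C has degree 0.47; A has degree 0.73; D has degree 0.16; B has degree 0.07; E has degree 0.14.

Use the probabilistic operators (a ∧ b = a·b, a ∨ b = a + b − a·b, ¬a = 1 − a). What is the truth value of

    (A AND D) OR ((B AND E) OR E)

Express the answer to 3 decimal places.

0.248

A AND D = a·b on (0.7300, 0.1600) = 0.1168
B AND E = a·b on (0.0700, 0.1400) = 0.0098
(B AND E) OR E = a + b − a·b on (0.0098, 0.1400) = 0.1484
(A AND D) OR ((B AND E) OR E) = a + b − a·b on (0.1168, 0.1484) = 0.2479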